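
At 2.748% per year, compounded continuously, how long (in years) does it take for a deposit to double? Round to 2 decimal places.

25.22 years

e^(0.02748t) = 2, so 0.02748t = ln 2 ≈ 0.69315.
t ≈ 0.69315/0.02748 ≈ 25.2237.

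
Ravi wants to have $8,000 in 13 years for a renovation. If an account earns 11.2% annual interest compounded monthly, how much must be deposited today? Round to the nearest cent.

Periodic rate = 11.2%/12 = 0.00933333; 156 periods.
P = 8,000/(1 + 0.112/12)^156 ≈ 8,000/4.259906951 ≈ 1,877.9753.

$1,877.98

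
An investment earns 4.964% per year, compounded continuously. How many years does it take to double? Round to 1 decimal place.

e^(0.04964t) = 2, so 0.04964t = ln 2 ≈ 0.69315.
t ≈ 0.69315/0.04964 ≈ 13.9635.

14.0 years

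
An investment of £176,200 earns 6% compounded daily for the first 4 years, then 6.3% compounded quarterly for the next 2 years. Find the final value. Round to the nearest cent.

After 4 years at 6%: 176,200 × 1.27122407662 ≈ 223,989.6823.
Then 2 years at 6.3%: 223,989.6823 × 1.13316890328 ≈ 253,818.1426.

£253,818.14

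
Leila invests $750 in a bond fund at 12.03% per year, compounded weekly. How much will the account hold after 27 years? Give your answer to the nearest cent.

$19,233.75

Periodic rate = 12.03%/52 = 0.00231346; periods = 52·27 = 1404.
A = 750·(1 + 0.1203/52)^1404 ≈ 750·25.644999657 ≈ 19,233.7497.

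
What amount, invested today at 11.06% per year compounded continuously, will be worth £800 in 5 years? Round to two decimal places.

P = A·e^(−rt) = 800·e^(−0.553).
e^(−0.553) ≈ 0.575221555, so P ≈ 460.1772.

£460.18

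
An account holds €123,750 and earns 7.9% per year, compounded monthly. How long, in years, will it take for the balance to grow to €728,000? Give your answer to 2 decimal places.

(1 + 0.00658333)^(12t) = 728,000/123,750 = 5.8828.
12t·ln(1 + 0.00658333) = ln(5.8828); 12t = 1.772/0.00656176 ≈ 270.0553.
t ≈ 22.5046 years.

22.50 years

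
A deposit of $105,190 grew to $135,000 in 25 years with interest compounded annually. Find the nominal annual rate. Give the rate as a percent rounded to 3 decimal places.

1.003%

(1 + r)^25 = 135,000/105,190 = 1.28339.
1 + r = 1.28339^(1/25) ≈ 1.01003, so r ≈ 0.0100302.
r ≈ 1.00302%.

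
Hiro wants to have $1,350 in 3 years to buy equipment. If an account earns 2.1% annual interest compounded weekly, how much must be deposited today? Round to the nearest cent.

Periodic rate = 2.1%/52 = 0.000403846; 156 periods.
P = 1,350/(1 + 0.021/52)^156 ≈ 1,350/1.065013295 ≈ 1,267.5898.

$1,267.59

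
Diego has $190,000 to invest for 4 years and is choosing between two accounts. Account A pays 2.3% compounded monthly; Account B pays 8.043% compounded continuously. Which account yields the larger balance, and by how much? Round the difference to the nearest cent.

Account B, by $53,813.73

A: (1 + 0.023/12)^48 ≈ 1.09626828684, so 190,000 × 1.09626828684 ≈ 208,290.9745.
B: e^(0.08043·4) = e^0.32172 ≈ 1.37949846231, so 190,000 × 1.37949846231 ≈ 262,104.7078.
Difference ≈ 53,813.7333 in favor of B.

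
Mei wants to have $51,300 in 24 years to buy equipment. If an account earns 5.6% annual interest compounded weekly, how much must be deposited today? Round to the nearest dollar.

$13,389

Growth factor = (1 + 0.056/52)^1248 ≈ 3.8315783757.
P = 51,300/3.8315783757 ≈ 13,388.7383.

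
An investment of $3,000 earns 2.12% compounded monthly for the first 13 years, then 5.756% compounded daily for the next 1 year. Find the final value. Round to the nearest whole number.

Phase 1: 3,000·(1 + 0.0212/12)^156 ≈ 3,951.0016.
Phase 2: 3,951.0016·(1 + 0.05756/365)^365 ≈ 4,185.0749.

$4,185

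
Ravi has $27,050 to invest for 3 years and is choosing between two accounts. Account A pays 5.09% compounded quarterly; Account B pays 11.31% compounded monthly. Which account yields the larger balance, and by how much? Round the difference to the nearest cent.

Account B, by $6,434.70

A: (1 + 0.012725)^12 ≈ 1.1638536491, so 27,050 × 1.1638536491 ≈ 31,482.2412.
B: (1 + 0.009425)^36 ≈ 1.4017353784, so 27,050 × 1.4017353784 ≈ 37,916.9420.
Difference ≈ 6,434.7008 in favor of B.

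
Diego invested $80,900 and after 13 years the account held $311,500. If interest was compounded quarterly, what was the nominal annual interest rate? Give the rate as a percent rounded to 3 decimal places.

The 52-period growth factor is 311,500/80,900 = 3.85043.
r/4 = 3.85043^(1/52) − 1 ≈ 0.0262657, so r ≈ 4·0.0262657 = 10.50627%.

10.506%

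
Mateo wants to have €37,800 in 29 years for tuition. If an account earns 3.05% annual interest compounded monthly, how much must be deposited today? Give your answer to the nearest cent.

Periodic rate = 3.05%/12 = 0.00254167; 348 periods.
P = 37,800/(1 + 0.0305/12)^348 ≈ 37,800/2.4190571309 ≈ 15,625.9228.

€15,625.92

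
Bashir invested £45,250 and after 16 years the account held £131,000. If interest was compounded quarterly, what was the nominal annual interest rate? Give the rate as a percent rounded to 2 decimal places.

6.70%

(1 + r/4)^64 = 131,000/45,250 = 2.89503.
1 + r/4 = 2.89503^(1/64) ≈ 1.016748, so r/4 ≈ 0.016748.
r ≈ 4·0.016748 = 6.69920%.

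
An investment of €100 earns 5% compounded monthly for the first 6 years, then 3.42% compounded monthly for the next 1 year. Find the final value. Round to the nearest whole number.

€140

Phase 1: 100·(1 + 0.05/12)^72 ≈ 134.9018.
Phase 2: 134.9018·(1 + 0.00285)^12 ≈ 139.5884.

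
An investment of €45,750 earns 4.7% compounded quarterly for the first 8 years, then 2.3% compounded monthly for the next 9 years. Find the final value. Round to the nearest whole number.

€81,761

After 8 years at 4.7%: 45,750 × 1.4532583201 ≈ 66,486.5681.
Then 9 years at 2.3%: 66,486.5681 × 1.2297389095 ≈ 81,761.1198.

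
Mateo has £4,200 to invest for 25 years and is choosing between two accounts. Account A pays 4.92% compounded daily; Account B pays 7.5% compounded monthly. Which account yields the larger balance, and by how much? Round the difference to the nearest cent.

Account B, by £12,860.12

Account A growth factor: (1 + 0.0492/365)^9125 ≈ 3.4209459583; balance ≈ 14,367.9730.
Account B growth factor: (1 + 0.00625)^300 ≈ 6.4828804481; balance ≈ 27,228.0979.
Account B is larger by 12,860.1249.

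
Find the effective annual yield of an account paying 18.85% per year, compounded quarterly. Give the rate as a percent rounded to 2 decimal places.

One year is 4 periods at 0.047125 each: (1 + 0.047125)^4 ≈ 1.202248.
EAR = 1.202248 − 1 ≈ 20.22481%.

20.22%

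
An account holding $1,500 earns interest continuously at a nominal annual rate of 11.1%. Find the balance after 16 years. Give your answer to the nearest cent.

A = P·e^(rt) = 1,500·e^(0.111·16) = 1,500·e^1.776.
e^1.776 ≈ 5.906184369, so A ≈ 8,859.2766.

$8,859.28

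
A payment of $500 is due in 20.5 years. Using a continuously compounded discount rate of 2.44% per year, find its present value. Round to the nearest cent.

$303.20

P = A·e^(−rt) = 500·e^(−0.5002).
e^(−0.5002) ≈ 0.606409366, so P ≈ 303.2047.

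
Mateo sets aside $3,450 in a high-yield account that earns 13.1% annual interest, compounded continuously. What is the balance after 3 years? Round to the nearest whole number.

A = P·e^(rt) = 3,450·e^(0.131·3) = 3,450·e^0.393.
e^0.393 ≈ 1.481418389, so A ≈ 5,110.8934.

$5,111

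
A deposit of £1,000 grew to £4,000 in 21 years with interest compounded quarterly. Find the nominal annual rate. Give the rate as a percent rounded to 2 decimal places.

6.66%

The 84-period growth factor is 4,000/1,000 = 4.
r/4 = 4^(1/84) − 1 ≈ 0.0166404, so r ≈ 4·0.0166404 = 6.65618%.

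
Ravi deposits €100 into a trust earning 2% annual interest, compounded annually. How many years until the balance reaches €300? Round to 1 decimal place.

(1 + 0.02)^t = 300/100 = 3.
t·ln(1 + 0.02) = ln(3); t = 1.0986/0.0198026 ≈ 55.4781.

55.5 years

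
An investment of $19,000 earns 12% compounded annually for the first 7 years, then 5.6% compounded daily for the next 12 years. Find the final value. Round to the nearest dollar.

Phase 1: 19,000·(1 + 0.12)^7 ≈ 42,002.9467.
Phase 2: 42,002.9467·(1 + 0.056/365)^4380 ≈ 82,243.8184.

$82,244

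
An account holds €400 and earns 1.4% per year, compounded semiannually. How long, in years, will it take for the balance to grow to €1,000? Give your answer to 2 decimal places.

65.68 years

(1 + 0.007)^(2t) = 1,000/400 = 2.5.
2t·ln(1 + 0.007) = ln(2.5); 2t = 0.91629/0.00697561 ≈ 131.3563.
t ≈ 65.6781 years.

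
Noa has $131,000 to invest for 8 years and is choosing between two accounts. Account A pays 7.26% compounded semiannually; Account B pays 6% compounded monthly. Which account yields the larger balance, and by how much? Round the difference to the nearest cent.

Account A, by $20,307.72

Account A growth factor: (1 + 0.0363)^16 ≈ 1.7691634988; balance ≈ 231,760.4183.
Account B growth factor: (1 + 0.005)^96 ≈ 1.61414270846; balance ≈ 211,452.6948.
Account A is larger by 20,307.7235.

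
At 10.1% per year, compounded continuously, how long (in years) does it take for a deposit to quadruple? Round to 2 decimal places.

e^(0.101t) = 4, so 0.101t = ln 4 ≈ 1.3863.
t ≈ 1.3863/0.101 ≈ 13.7257.

13.73 years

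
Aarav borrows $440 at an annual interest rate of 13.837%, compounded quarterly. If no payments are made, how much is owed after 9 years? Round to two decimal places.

$1,496.75

Periodic rate = 13.837%/4 = 0.0345925; periods = 4·9 = 36.
A = 440·(1 + 0.0345925)^36 ≈ 440·3.401697793 ≈ 1,496.7470.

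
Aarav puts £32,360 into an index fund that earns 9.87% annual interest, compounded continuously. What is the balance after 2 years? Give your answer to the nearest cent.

A = P·e^(rt) = 32,360·e^(0.0987·2) = 32,360·e^0.1974.
e^0.1974 ≈ 1.2182312358, so A ≈ 39,421.9628.

£39,421.96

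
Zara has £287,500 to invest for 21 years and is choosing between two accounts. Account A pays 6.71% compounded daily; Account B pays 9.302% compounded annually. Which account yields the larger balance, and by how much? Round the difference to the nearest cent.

Account A growth factor: (1 + 0.0671/365)^7665 ≈ 4.091740765274; balance ≈ 1,176,375.4700.
Account B growth factor: (1 + 0.09302)^21 ≈ 6.474262186498; balance ≈ 1,861,350.3786.
Account B is larger by 684,974.9086.

Account B, by £684,974.91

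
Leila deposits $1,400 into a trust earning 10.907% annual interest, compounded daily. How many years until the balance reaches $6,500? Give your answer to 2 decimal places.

(1 + 0.000298822)^(365t) = 6,500/1,400 = 4.6429.
365t·ln(1 + 0.000298822) = ln(4.6429); 365t = 1.5353/0.000298777 ≈ 5138.7105.
t ≈ 14.0787 years.

14.08 years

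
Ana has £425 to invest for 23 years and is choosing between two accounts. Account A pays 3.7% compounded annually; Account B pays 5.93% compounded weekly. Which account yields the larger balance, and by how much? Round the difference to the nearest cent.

Account B, by £680.89

A: (1 + 0.037)^23 ≈ 2.30627662, so 425 × 2.30627662 ≈ 980.1676.
B: (1 + 0.0593/52)^1196 ≈ 3.908379764, so 425 × 3.908379764 ≈ 1,661.0614.
Difference ≈ 680.8938 in favor of B.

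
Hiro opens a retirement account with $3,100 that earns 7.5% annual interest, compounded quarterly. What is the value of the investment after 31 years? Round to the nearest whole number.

$31,028

Growth factor = (1 + 0.01875)^124 ≈ 10.008871113.
A ≈ 3,100 × 10.008871113 ≈ 31,027.5005.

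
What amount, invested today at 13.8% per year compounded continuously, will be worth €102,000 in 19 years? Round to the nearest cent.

€7,411.06

P = A·e^(−rt) = 102,000·e^(−2.622).
e^(−2.622) ≈ 0.0726574026105, so P ≈ 7,411.0551.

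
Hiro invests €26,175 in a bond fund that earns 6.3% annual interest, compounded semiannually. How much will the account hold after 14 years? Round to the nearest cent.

€62,377.10

Periodic rate = 6.3%/2 = 0.0315; periods = 2·14 = 28.
A = 26,175·(1 + 0.0315)^28 ≈ 26,175·2.3830793569 ≈ 62,377.1022.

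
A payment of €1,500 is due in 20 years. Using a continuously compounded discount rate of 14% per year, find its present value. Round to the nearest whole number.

€91

P = A·e^(−rt) = 1,500·e^(−2.8).
e^(−2.8) ≈ 0.06081006263, so P ≈ 91.2151.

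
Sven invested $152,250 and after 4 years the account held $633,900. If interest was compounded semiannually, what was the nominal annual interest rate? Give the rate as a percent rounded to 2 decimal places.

The 8-period growth factor is 633,900/152,250 = 4.16355.
r/2 = 4.16355^(1/8) − 1 ≈ 0.195179, so r ≈ 2·0.195179 = 39.03579%.

39.04%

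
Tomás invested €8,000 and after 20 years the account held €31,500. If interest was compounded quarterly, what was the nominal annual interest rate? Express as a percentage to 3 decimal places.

6.912%

The 80-period growth factor is 31,500/8,000 = 3.9375.
r/4 = 3.9375^(1/80) − 1 ≈ 0.0172794, so r ≈ 4·0.0172794 = 6.91177%.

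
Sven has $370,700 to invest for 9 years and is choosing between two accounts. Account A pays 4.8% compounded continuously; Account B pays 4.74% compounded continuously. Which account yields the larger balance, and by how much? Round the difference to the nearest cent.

Account A growth factor: e^(0.048·9) = e^0.432 ≈ 1.54033511516; balance ≈ 571,002.2272.
Account B growth factor: e^(0.0474·9) = e^0.4266 ≈ 1.53203972326; balance ≈ 567,927.1254.
Account A is larger by 3,075.1018.

Account A, by $3,075.10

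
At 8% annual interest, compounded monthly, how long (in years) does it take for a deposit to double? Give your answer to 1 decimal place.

(1 + 0.00666667)^(12t) = 2.
12t = ln 2 / ln(1 + 0.00666667) ≈ 0.69315/0.00664454 ≈ 104.3183.
t ≈ 8.6932.

8.7 years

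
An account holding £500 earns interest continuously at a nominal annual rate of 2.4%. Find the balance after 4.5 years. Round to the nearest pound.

£557

A = P·e^(rt) = 500·e^(0.024·4.5) = 500·e^0.108.
e^0.108 ≈ 1.11404775, so A ≈ 557.0239.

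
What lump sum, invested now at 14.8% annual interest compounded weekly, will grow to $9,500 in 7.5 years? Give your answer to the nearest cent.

$3,135.75

Growth factor = (1 + 0.148/52)^390 ≈ 3.02957812.
P = 9,500/3.02957812 ≈ 3,135.7501.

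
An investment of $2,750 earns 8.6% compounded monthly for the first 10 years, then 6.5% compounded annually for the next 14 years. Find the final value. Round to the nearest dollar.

$15,645

Phase 1: 2,750·(1 + 0.086/12)^120 ≈ 6,478.7908.
Phase 2: 6,478.7908·(1 + 0.065)^14 ≈ 15,645.4647.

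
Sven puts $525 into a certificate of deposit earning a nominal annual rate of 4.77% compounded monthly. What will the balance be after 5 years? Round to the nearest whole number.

$666

Periodic rate = 4.77%/12 = 0.003975; periods = 12·5 = 60.
A = 525·(1 + 0.003975)^60 ≈ 525·1.26874374 ≈ 666.0905.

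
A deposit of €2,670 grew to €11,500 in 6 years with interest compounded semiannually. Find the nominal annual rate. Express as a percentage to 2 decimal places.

25.88%

The 12-period growth factor is 11,500/2,670 = 4.30712.
r/2 = 4.30712^(1/12) − 1 ≈ 0.129403, so r ≈ 2·0.129403 = 25.88057%.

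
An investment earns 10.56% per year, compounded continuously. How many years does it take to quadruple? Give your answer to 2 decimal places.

13.13 years

e^(0.1056t) = 4, so 0.1056t = ln 4 ≈ 1.3863.
t ≈ 1.3863/0.1056 ≈ 13.1278.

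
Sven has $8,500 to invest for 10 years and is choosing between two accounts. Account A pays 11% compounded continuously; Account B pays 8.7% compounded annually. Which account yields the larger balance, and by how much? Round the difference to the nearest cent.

Account A, by $5,959.84

A: e^(0.11·10) = e^1.1 ≈ 3.0041660239, so 8,500 × 3.0041660239 ≈ 25,535.4112.
B: (1 + 0.087)^10 ≈ 2.3030079697, so 8,500 × 2.3030079697 ≈ 19,575.5677.
Difference ≈ 5,959.8435 in favor of A.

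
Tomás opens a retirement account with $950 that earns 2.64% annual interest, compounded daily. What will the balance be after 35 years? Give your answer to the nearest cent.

Growth factor = (1 + 0.0264/365)^12775 ≈ 2.519263472.
A ≈ 950 × 2.519263472 ≈ 2,393.3003.

$2,393.30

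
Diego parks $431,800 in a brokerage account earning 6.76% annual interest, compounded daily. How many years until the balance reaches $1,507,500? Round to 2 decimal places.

18.50 years

We need (1 + 0.000185205)^(365t) = 3.4912, so 365t = ln 3.4912 / ln 1.000185 ≈ 6751.2105.
t ≈ 6751.2105/365 = 18.4965 years.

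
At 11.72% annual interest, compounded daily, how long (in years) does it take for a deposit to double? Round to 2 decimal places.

(1 + 0.000321096)^(365t) = 2.
365t = ln 2 / ln(1 + 0.000321096) ≈ 0.69315/0.000321044 ≈ 2159.0387.
t ≈ 5.9152.

5.92 years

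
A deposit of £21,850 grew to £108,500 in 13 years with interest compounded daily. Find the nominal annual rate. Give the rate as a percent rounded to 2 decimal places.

12.33%

(1 + r/365)^4745 = 108,500/21,850 = 4.96568.
1 + r/365 = 4.96568^(1/4745) ≈ 1.000338, so r/365 ≈ 0.000337791.
r ≈ 365·0.000337791 = 12.32938%.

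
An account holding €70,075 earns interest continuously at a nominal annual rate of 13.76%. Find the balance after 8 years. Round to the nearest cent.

€210,685.42

A = P·e^(rt) = 70,075·e^(0.1376·8) = 70,075·e^1.1008.
e^1.1008 ≈ 3.00657031836, so A ≈ 210,685.4151.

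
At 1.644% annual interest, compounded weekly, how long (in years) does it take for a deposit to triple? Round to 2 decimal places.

(1 + 0.000316154)^(52t) = 3.
52t = ln 3 / ln(1 + 0.000316154) ≈ 1.0986/0.000316104 ≈ 3475.4787.
t ≈ 66.8361.

66.84 years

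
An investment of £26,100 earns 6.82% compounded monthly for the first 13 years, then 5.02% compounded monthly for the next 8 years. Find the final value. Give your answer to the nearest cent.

£94,328.91

After 13 years at 6.82%: 26,100 × 2.4207806811 ≈ 63,182.3758.
Then 8 years at 5.02%: 63,182.3758 × 1.4929623821 ≈ 94,328.9102.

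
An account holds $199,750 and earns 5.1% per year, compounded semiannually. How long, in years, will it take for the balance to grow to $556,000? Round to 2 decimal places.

20.33 years

We need (1 + 0.0255)^(2t) = 2.7835, so 2t = ln 2.7835 / ln 1.0255 ≈ 40.6549.
t ≈ 40.6549/2 = 20.3274 years.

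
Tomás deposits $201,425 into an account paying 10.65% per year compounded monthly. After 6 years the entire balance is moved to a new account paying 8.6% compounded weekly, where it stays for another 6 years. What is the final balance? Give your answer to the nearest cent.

$637,256.34

After 6 years at 10.65%: 201,425 × 1.889252227 ≈ 380,542.6298.
Then 6 years at 8.6%: 380,542.6298 × 1.67459907357 ≈ 637,256.3354.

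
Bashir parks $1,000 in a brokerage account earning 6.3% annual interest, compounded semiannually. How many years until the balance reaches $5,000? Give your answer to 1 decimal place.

25.9 years

(1 + 0.0315)^(2t) = 5,000/1,000 = 5.
2t·ln(1 + 0.0315) = ln(5); 2t = 1.6094/0.0310141 ≈ 51.8938.
t ≈ 25.9469 years.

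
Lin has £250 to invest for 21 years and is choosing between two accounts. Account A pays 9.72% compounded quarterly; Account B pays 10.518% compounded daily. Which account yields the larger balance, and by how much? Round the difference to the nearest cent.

Account A growth factor: (1 + 0.0243)^84 ≈ 7.514195814; balance ≈ 1,878.5490.
Account B growth factor: (1 + 0.10518/365)^7665 ≈ 9.101705516; balance ≈ 2,275.4264.
Account B is larger by 396.8774.

Account B, by £396.88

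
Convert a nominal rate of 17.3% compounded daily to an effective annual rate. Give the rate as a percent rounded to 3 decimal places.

18.882%

One year is 365 periods at 0.000473973 each: (1 + 0.000473973)^365 ≈ 1.188817.
EAR = 1.188817 − 1 ≈ 18.88174%.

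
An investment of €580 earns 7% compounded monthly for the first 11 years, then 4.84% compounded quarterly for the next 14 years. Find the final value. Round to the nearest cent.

Phase 1: 580·(1 + 0.07/12)^132 ≈ 1,249.8652.
Phase 2: 1,249.8652·(1 + 0.0121)^56 ≈ 2,451.1786.

€2,451.18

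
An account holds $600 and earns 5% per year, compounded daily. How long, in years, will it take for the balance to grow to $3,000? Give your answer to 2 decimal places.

32.19 years

We need (1 + 0.000136986)^(365t) = 5, so 365t = ln 5 / ln 1.000137 ≈ 11749.7015.
t ≈ 11749.7015/365 = 32.1910 years.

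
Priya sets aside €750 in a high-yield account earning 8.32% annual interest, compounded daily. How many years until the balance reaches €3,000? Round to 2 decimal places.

16.66 years

(1 + 0.000227945)^(365t) = 3,000/750 = 4.
365t·ln(1 + 0.000227945) = ln(4); 365t = 1.3863/0.000227919 ≈ 6082.3931.
t ≈ 16.6641 years.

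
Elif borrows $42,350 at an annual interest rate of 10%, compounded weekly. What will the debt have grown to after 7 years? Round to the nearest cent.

$85,225.12

Growth factor = (1 + 0.1/52)^364 ≈ 2.0123994871.
A ≈ 42,350 × 2.0123994871 ≈ 85,225.1183.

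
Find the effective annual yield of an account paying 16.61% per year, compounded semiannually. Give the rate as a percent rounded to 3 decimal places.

17.300%

EAR = (1 + 16.61%/2)^2 − 1 = (1 + 0.08305)^2 − 1.
(1 + 0.08305)^2 ≈ 1.172997, so EAR ≈ 17.29973%.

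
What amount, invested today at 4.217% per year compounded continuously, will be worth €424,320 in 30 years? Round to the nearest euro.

P = A·e^(−rt) = 424,320·e^(−1.2651).
e^(−1.2651) ≈ 0.282211073622, so P ≈ 119,747.8028.

€119,748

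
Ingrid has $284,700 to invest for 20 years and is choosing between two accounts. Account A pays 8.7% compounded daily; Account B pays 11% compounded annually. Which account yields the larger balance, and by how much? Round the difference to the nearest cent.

Account A growth factor: (1 + 0.087/365)^7300 ≈ 5.696162275501; balance ≈ 1,621,697.3998.
Account B growth factor: (1 + 0.11)^20 ≈ 8.062311536129; balance ≈ 2,295,340.0943.
Account B is larger by 673,642.6945.

Account B, by $673,642.69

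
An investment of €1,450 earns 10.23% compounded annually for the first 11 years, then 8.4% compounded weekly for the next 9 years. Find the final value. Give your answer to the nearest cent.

€9,010.06

Phase 1: 1,450·(1 + 0.1023)^11 ≈ 4,233.1717.
Phase 2: 4,233.1717·(1 + 0.084/52)^468 ≈ 9,010.0585.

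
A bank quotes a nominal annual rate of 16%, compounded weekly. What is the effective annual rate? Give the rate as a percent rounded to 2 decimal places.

EAR = (1 + 16%/52)^52 − 1 = (1 + 0.00307692)^52 − 1.
(1 + 0.00307692)^52 ≈ 1.173223, so EAR ≈ 17.32226%.

17.32%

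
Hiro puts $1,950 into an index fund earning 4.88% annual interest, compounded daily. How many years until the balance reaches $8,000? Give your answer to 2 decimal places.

28.93 years

(1 + 0.000133699)^(365t) = 8,000/1,950 = 4.1026.
365t·ln(1 + 0.000133699) = ln(4.1026); 365t = 1.4116/0.00013369 ≈ 10558.8706.
t ≈ 28.9284 years.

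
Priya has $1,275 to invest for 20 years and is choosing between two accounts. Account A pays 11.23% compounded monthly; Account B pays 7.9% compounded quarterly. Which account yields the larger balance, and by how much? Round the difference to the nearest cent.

A: (1 + 0.1123/12)^240 ≈ 9.3516771535, so 1,275 × 9.3516771535 ≈ 11,923.3884.
B: (1 + 0.01975)^80 ≈ 4.780761948, so 1,275 × 4.780761948 ≈ 6,095.4715.
Difference ≈ 5,827.9169 in favor of A.

Account A, by $5,827.92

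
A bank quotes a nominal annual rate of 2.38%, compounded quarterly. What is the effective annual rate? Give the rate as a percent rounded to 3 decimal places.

One year is 4 periods at 0.00595 each: (1 + 0.00595)^4 ≈ 1.024013.
EAR = 1.024013 − 1 ≈ 2.40133%.

2.401%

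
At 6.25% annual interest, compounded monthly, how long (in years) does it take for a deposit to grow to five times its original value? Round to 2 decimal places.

(1 + 0.00520833)^(12t) = 5.
12t = ln 5 / ln(1 + 0.00520833) ≈ 1.6094/0.00519482 ≈ 309.8161.
t ≈ 25.8180.

25.82 years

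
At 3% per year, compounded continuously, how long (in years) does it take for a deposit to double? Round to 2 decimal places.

e^(0.03t) = 2, so 0.03t = ln 2 ≈ 0.69315.
t ≈ 0.69315/0.03 ≈ 23.1049.

23.10 years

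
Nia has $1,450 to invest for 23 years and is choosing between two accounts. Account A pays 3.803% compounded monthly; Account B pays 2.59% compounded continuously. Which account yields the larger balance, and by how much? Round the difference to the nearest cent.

Account A growth factor: (1 + 0.03803/12)^276 ≈ 2.3948172; balance ≈ 3,472.4849.
Account B growth factor: e^(0.0259·23) = e^0.5957 ≈ 1.814300511; balance ≈ 2,630.7357.
Account A is larger by 841.7492.

Account A, by $841.75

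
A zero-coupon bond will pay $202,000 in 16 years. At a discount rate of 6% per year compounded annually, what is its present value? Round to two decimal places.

$79,516.55

Annual rate = 6% = 0.06; 16 periods.
P = 202,000/(1 + 0.06)^16 ≈ 202,000/2.54035168469 ≈ 79,516.5493.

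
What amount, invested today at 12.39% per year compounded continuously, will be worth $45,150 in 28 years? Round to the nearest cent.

$1,406.06

P = A·e^(−rt) = 45,150·e^(−3.4692).
e^(−3.4692) ≈ 0.031141934246, so P ≈ 1,406.0583.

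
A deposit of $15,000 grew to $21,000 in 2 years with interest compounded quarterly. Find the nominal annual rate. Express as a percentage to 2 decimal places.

(1 + r/4)^8 = 21,000/15,000 = 1.4.
1 + r/4 = 1.4^(1/8) ≈ 1.042956, so r/4 ≈ 0.042956.
r ≈ 4·0.042956 = 17.18242%.

17.18%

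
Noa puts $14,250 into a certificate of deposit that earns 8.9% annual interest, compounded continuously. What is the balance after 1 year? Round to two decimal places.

A = P·e^(rt) = 14,250·e^(0.089·1) = 14,250·e^0.089.
e^0.089 ≈ 1.0930806563, so A ≈ 15,576.3994.

$15,576.40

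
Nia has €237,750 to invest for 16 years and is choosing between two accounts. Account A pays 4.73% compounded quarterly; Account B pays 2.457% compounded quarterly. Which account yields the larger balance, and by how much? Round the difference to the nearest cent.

A: (1 + 0.011825)^64 ≈ 2.12200285304, so 237,750 × 2.12200285304 ≈ 504,506.1783.
B: (1 + 0.0061425)^64 ≈ 1.4798156981, so 237,750 × 1.4798156981 ≈ 351,826.1822.
Difference ≈ 152,679.9961 in favor of A.

Account A, by €152,680.00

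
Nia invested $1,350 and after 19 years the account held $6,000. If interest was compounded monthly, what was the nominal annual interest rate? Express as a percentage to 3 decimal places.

The 228-period growth factor is 6,000/1,350 = 4.44444.
r/12 = 4.44444^(1/228) − 1 ≈ 0.00656379, so r ≈ 12·0.00656379 = 7.87655%.

7.877%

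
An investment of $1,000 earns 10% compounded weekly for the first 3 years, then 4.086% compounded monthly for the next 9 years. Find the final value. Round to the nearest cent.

Phase 1: 1,000·(1 + 0.1/52)^156 ≈ 1,349.4700.
Phase 2: 1,349.4700·(1 + 0.003405)^108 ≈ 1,948.0468.

$1,948.05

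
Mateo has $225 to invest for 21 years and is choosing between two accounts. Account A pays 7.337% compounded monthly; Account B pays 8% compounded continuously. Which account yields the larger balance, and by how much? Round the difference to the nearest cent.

Account B, by $161.82

Account A growth factor: (1 + 0.07337/12)^252 ≈ 4.646335524; balance ≈ 1,045.4255.
Account B growth factor: e^(0.08·21) = e^1.68 ≈ 5.365555971; balance ≈ 1,207.2501.
Account B is larger by 161.8246.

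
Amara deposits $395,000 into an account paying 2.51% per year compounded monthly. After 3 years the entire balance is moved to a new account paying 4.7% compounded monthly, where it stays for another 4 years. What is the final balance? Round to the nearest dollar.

$513,752

Phase 1: 395,000·(1 + 0.0251/12)^36 ≈ 425,858.4965.
Phase 2: 425,858.4965·(1 + 0.047/12)^48 ≈ 513,751.6180.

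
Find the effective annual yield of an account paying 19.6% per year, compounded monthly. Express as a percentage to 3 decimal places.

One year is 12 periods at 0.0163333 each: (1 + 0.0163333)^12 ≈ 1.214602.
EAR = 1.214602 − 1 ≈ 21.46021%.

21.460%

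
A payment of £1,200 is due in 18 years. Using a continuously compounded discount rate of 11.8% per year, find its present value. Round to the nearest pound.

£143

P = A·e^(−rt) = 1,200·e^(−2.124).
e^(−2.124) ≈ 0.119552461, so P ≈ 143.4630.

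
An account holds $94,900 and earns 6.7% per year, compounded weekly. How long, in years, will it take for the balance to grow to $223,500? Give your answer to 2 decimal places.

We need (1 + 0.00128846)^(52t) = 2.3551, so 52t = ln 2.3551 / ln 1.001288 ≈ 665.2425.
t ≈ 665.2425/52 = 12.7931 years.

12.79 years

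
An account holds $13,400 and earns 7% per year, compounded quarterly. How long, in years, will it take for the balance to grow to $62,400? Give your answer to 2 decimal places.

We need (1 + 0.0175)^(4t) = 4.6567, so 4t = ln 4.6567 / ln 1.0175 ≈ 88.6704.
t ≈ 88.6704/4 = 22.1676 years.

22.17 years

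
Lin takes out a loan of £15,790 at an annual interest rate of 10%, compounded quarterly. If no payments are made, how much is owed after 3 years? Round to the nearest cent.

Periodic rate = 10%/4 = 0.025; periods = 4·3 = 12.
A = 15,790·(1 + 0.025)^12 ≈ 15,790·1.3448888242 ≈ 21,235.7945.

£21,235.79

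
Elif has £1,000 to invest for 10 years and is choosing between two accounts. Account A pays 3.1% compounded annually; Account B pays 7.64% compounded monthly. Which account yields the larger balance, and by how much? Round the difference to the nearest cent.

Account A growth factor: (1 + 0.031)^10 ≈ 1.357021264; balance ≈ 1,357.0213.
Account B growth factor: (1 + 0.0764/12)^120 ≈ 2.141653527; balance ≈ 2,141.6535.
Account B is larger by 784.6323.

Account B, by £784.63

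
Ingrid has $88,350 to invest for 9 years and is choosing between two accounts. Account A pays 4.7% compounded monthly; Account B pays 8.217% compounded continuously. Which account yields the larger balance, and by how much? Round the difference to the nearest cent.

Account B, by $50,330.97

Account A growth factor: (1 + 0.047/12)^108 ≈ 1.5252735662; balance ≈ 134,757.9196.
Account B growth factor: e^(0.08217·9) = e^0.73953 ≈ 2.09495065626; balance ≈ 185,088.8905.
Account B is larger by 50,330.9709.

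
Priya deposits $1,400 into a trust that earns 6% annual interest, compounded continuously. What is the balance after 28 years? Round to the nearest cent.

$7,511.78

A = P·e^(rt) = 1,400·e^(0.06·28) = 1,400·e^1.68.
e^1.68 ≈ 5.365555971, so A ≈ 7,511.7784.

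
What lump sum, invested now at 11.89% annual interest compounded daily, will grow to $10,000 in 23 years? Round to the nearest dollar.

Growth factor = (1 + 0.1189/365)^8395 ≈ 15.39826249.
P = 10,000/15.39826249 ≈ 649.4239.

$649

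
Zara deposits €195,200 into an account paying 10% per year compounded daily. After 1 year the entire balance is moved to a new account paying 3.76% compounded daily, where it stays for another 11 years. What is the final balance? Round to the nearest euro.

Phase 1: 195,200·(1 + 0.1/365)^365 ≈ 215,726.4086.
Phase 2: 215,726.4086·(1 + 0.0376/365)^4015 ≈ 326,225.7662.

€326,226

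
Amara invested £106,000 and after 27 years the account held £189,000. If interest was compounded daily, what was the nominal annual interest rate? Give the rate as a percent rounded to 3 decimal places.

(1 + r/365)^9855 = 189,000/106,000 = 1.78302.
1 + r/365 = 1.78302^(1/9855) ≈ 1.000059, so r/365 ≈ 0.0000586834.
r ≈ 365·0.0000586834 = 2.14194%.

2.142%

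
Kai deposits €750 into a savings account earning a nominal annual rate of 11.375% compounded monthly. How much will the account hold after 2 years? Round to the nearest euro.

Growth factor = (1 + 0.11375/12)^24 ≈ 1.25411295.
A ≈ 750 × 1.25411295 ≈ 940.5847.

€941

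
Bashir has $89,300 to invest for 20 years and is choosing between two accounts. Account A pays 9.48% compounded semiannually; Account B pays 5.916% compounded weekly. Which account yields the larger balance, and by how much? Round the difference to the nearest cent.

A: (1 + 0.0474)^40 ≈ 6.37533165835, so 89,300 × 6.37533165835 ≈ 569,317.1171.
B: (1 + 0.05916/52)^1040 ≈ 3.2626098784, so 89,300 × 3.2626098784 ≈ 291,351.0621.
Difference ≈ 277,966.0549 in favor of A.

Account A, by $277,966.05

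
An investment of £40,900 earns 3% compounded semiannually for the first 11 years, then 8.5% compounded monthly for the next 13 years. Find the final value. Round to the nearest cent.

Phase 1: 40,900·(1 + 0.015)^22 ≈ 56,751.3553.
Phase 2: 56,751.3553·(1 + 0.085/12)^156 ≈ 170,678.9624.

£170,678.96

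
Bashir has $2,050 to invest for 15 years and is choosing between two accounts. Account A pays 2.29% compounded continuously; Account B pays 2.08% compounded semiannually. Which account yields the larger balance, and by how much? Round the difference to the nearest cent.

A: e^(0.0229·15) = e^0.3435 ≈ 1.409873522, so 2,050 × 1.409873522 ≈ 2,890.2407.
B: (1 + 0.0104)^30 ≈ 1.363955265, so 2,050 × 1.363955265 ≈ 2,796.1083.
Difference ≈ 94.1324 in favor of A.

Account A, by $94.13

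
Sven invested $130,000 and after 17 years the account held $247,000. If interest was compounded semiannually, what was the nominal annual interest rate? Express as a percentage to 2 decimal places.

The 34-period growth factor is 247,000/130,000 = 1.9.
r/2 = 1.9^(1/34) − 1 ≈ 0.0190574, so r ≈ 2·0.0190574 = 3.81147%.

3.81%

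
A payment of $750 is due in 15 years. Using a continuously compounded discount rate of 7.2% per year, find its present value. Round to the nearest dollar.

$255

P = A·e^(−rt) = 750·e^(−1.08).
e^(−1.08) ≈ 0.339595526, so P ≈ 254.6966.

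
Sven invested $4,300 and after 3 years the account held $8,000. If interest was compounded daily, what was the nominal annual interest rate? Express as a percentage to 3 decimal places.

(1 + r/365)^1095 = 8,000/4,300 = 1.86047.
1 + r/365 = 1.86047^(1/1095) ≈ 1.000567, so r/365 ≈ 0.000567126.
r ≈ 365·0.000567126 = 20.70008%.

20.700%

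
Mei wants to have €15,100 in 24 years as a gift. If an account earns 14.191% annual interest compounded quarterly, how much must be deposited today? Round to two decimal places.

Periodic rate = 14.191%/4 = 0.0354775; 96 periods.
P = 15,100/(1 + 0.0354775)^96 ≈ 15,100/28.412142496 ≈ 531.4629.

€531.46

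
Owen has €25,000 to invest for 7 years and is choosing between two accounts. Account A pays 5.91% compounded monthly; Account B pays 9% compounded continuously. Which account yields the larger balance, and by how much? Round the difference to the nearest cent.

Account B, by €9,168.55

Account A growth factor: (1 + 0.004925)^84 ≈ 1.5108684173; balance ≈ 37,771.7104.
Account B growth factor: e^(0.09·7) = e^0.63 ≈ 1.8776105793; balance ≈ 46,940.2645.
Account B is larger by 9,168.5540.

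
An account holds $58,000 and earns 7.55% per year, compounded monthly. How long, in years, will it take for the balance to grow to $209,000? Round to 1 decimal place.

17.0 years

(1 + 0.00629167)^(12t) = 209,000/58,000 = 3.6034.
12t·ln(1 + 0.00629167) = ln(3.6034); 12t = 1.2819/0.00627196 ≈ 204.3846.
t ≈ 17.0320 years.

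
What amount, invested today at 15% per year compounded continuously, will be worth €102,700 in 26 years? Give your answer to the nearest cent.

P = A·e^(−rt) = 102,700·e^(−3.9).
e^(−3.9) ≈ 0.0202419114458, so P ≈ 2,078.8443.

€2,078.84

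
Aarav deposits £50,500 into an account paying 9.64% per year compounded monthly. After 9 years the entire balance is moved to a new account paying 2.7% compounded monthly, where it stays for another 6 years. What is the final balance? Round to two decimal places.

Phase 1: 50,500·(1 + 0.0964/12)^108 ≈ 119,833.9492.
Phase 2: 119,833.9492·(1 + 0.00225)^72 ≈ 140,882.3367.

£140,882.34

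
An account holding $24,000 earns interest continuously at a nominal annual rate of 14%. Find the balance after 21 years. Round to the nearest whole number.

A = P·e^(rt) = 24,000·e^(0.14·21) = 24,000·e^2.94.
e^2.94 ≈ 18.9158463123, so A ≈ 453,980.3115.

$453,980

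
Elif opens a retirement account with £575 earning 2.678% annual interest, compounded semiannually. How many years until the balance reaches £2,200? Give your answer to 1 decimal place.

(1 + 0.01339)^(2t) = 2,200/575 = 3.8261.
2t·ln(1 + 0.01339) = ln(3.8261); 2t = 1.3418/0.0133011 ≈ 100.8817.
t ≈ 50.4409 years.

50.4 years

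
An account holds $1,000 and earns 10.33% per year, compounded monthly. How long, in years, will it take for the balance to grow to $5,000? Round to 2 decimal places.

15.65 years

(1 + 0.00860833)^(12t) = 5,000/1,000 = 5.
12t·ln(1 + 0.00860833) = ln(5); 12t = 1.6094/0.00857149 ≈ 187.7663.
t ≈ 15.6472 years.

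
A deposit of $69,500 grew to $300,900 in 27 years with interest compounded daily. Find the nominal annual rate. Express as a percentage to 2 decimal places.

5.43%

The 9855-period growth factor is 300,900/69,500 = 4.3295.
r/365 = 4.3295^(1/9855) − 1 ≈ 0.000148712, so r ≈ 365·0.000148712 = 5.42800%.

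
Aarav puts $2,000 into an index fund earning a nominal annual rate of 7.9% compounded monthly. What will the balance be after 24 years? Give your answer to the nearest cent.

$13,235.91

Periodic rate = 7.9%/12 = 0.00658333; periods = 12·24 = 288.
A = 2,000·(1 + 0.079/12)^288 ≈ 2,000·6.6179539853 ≈ 13,235.9080.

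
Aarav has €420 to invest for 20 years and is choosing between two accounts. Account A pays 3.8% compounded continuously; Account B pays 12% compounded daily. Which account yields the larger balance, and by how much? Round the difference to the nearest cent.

Account B, by €3,729.83

Account A growth factor: e^(0.038·20) = e^0.76 ≈ 2.13827622; balance ≈ 898.0760.
Account B growth factor: (1 + 0.12/365)^7300 ≈ 11.01882932; balance ≈ 4,627.9083.
Account B is larger by 3,729.8323.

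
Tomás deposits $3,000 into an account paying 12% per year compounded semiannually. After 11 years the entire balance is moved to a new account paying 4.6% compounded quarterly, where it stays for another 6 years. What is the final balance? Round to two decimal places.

$14,224.32

After 11 years at 12%: 3,000 × 3.6035374166 ≈ 10,810.6122.
Then 6 years at 4.6%: 10,810.6122 × 1.3157739702 ≈ 14,224.3222.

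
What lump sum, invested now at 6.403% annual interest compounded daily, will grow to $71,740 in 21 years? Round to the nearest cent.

$18,700.24

Periodic rate = 6.403%/365 = 0.000175425; 7665 periods.
P = 71,740/(1 + 0.06403/365)^7665 ≈ 71,740/3.8363142432 ≈ 18,700.2408.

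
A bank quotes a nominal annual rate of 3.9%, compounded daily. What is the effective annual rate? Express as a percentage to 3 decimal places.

EAR = (1 + 3.9%/365)^365 − 1 = (1 + 0.000106849)^365 − 1.
(1 + 0.000106849)^365 ≈ 1.039768, so EAR ≈ 3.97683%.

3.977%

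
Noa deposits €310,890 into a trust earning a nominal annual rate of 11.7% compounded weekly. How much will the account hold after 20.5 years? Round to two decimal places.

Periodic rate = 11.7%/52 = 0.00225; periods = 52·20.5 = 1066.
A = 310,890·(1 + 0.00225)^1066 ≈ 310,890·10.97703900624 ≈ 3,412,651.6567.

€3,412,651.66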